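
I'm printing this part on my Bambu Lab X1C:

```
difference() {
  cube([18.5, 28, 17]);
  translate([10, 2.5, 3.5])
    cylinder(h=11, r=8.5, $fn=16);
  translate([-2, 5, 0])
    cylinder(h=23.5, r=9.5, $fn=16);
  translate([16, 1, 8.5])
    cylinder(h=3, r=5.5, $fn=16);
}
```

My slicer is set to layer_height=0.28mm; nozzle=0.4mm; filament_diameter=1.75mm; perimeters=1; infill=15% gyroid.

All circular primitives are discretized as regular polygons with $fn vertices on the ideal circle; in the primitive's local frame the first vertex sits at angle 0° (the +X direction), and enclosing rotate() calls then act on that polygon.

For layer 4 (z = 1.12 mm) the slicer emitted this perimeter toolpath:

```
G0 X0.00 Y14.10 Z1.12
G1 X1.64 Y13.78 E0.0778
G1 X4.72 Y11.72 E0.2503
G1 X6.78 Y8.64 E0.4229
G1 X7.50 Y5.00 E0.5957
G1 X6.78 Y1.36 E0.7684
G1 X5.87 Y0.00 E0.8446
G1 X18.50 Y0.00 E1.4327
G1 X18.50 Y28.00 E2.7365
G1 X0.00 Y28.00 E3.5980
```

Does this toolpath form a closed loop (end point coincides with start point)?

Start point (G0): (0.00, 14.10). End point (last G1): the path does not return to the start — open.

no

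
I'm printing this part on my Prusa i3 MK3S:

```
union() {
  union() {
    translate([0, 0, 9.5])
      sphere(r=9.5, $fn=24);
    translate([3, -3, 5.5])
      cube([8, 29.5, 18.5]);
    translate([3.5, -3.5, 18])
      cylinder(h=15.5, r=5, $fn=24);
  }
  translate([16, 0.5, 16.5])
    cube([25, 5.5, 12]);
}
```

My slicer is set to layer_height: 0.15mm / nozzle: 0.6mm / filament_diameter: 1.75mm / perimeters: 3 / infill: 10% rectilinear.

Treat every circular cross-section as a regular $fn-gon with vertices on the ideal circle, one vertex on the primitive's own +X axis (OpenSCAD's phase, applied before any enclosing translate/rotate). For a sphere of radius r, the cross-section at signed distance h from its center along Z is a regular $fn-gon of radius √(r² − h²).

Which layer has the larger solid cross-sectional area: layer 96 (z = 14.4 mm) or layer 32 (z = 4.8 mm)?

layer 96 (z = 14.4 mm)

Layer 96 (z = 14.4): the r=9.5 sphere slices to a regular 24-gon of circumradius 8.139 (√(r²−h²) with h=4.9 from center) (area = (24/2)·8.139²·sin(360°/24) = 205.73 mm²); the 8×29.5 cube at (3, -3) contributes its full rectangle (area 236.00 mm²); the cylinder at (3.5, -3.5) does not reach this height (z outside [18, 33.5]); Taking the union: the regions partially overlap — summed areas 441.73 mm² minus the doubly-counted overlap 42.43 mm² gives 399.30 mm² — area = 399.30 mm²; the cube at (16, 0.5) is absent (z outside [16.5, 28.5]); Merging all regions: only the result so far is present, so the union is just that shape — area = 399.30 mm². So its area = 399.30 mm². Layer 32 (z = 4.8): the r=9.5 sphere contributes a regular 24-gon of circumradius √(9.5²−4.7²) = 8.256 (area = (24/2)·8.256²·sin(360°/24) = 211.69 mm²); the cube at (3, -3) is not intersected at this z (z outside [5.5, 24]); the cylinder at (3.5, -3.5) is not intersected at this z (z outside [18, 33.5]); Combining (union): only the r=9.5 sphere is present, so the union is just that shape — area = 211.69 mm²; the cube at (16, 0.5) is absent (z outside [16.5, 28.5]); Merging all regions: only that combined region is present, so the union is just that shape — area = 211.69 mm². So its area = 211.69 mm². Layer 96 is larger (399.30 vs 211.69 mm²).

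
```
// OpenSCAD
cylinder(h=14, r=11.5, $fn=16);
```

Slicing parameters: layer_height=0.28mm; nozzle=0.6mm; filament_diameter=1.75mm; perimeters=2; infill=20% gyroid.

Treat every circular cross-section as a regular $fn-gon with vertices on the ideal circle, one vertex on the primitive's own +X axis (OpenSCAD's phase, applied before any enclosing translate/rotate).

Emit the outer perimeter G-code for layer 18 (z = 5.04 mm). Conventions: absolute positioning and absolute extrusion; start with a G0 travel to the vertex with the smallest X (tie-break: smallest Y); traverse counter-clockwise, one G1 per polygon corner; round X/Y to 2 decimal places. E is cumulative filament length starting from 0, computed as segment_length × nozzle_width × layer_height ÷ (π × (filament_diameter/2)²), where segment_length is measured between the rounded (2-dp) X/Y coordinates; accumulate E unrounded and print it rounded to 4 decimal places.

G0 X-11.50 Y0.00 Z5.04
G1 X-10.62 Y-4.40 E0.3134
G1 X-8.13 Y-8.13 E0.6267
G1 X-4.40 Y-10.62 E0.9399
G1 X0.00 Y-11.50 E1.2533
G1 X4.40 Y-10.62 E1.5667
G1 X8.13 Y-8.13 E1.8800
G1 X10.62 Y-4.40 E2.1932
G1 X11.50 Y0.00 E2.5066
G1 X10.62 Y4.40 E2.8200
G1 X8.13 Y8.13 E3.1333
G1 X4.40 Y10.62 E3.4465
G1 X0.00 Y11.50 E3.7599
G1 X-4.40 Y10.62 E4.0733
G1 X-8.13 Y8.13 E4.3866
G1 X-10.62 Y4.40 E4.6998
G1 X-11.50 Y0.00 E5.0132

At z = 5.04 mm: the cylinder: section is a regular 16-gon, circumradius r=11.5. The outline is a single polygon with 16 vertices. Extrusion per mm of travel: 0.6 × 0.28 / (π × 0.875²) = 0.069846. Accumulating E over each segment gives final E = 5.0132.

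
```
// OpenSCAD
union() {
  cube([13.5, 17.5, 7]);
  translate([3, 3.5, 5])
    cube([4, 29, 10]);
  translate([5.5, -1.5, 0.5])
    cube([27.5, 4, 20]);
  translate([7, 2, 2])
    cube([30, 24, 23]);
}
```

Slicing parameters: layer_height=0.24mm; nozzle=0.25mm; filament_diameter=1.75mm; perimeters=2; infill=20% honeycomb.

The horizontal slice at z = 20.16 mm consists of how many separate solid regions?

1

At z = 20.16 mm: the cube does not reach this height (z outside [0, 7]); the cube at (3, 3.5) is not intersected at this z (z outside [5, 15]); the cube at (5.5, -1.5) is present — its section is the full 27.5×4 rectangle; the cube at (7, 2) (footprint 30×24) is included at this height; Taking the union: the regions partially overlap (shared area 13.00 mm²), so overlapping operands fuse into one piece — 1 connected region. The result has 1 disconnected region.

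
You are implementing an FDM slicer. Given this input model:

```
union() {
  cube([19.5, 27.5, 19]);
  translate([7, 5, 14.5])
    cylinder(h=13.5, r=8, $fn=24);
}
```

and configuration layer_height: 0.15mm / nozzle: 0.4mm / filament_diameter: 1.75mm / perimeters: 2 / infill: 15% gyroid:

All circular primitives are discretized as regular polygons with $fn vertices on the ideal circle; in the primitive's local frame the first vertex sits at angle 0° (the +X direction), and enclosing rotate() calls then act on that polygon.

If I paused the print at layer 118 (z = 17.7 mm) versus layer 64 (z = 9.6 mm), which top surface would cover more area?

layer 118 (z = 17.7 mm)

Layer 118 (z = 17.7): the cube (footprint 19.5×27.5) is included at this height (area 536.25 mm²); the r=8 cylinder at (7, 5) contributes a regular 24-gon of circumradius 8 (area = (24/2)·8.000²·sin(360°/24) = 198.77 mm²); Combining (union): the regions partially overlap — summed areas 735.02 mm² minus the doubly-counted overlap 168.46 mm² gives 566.56 mm² — area = 566.56 mm². So its area = 566.56 mm². Layer 64 (z = 9.6): the cube is present — its section is the full 19.5×27.5 rectangle (area 536.25 mm²); the cylinder at (7, 5) is absent (z outside [14.5, 28]); Merging all regions: only the 19.5×27.5 cube is present, so the union is just that shape — area = 536.25 mm². So its area = 536.25 mm². Layer 118 is larger (566.56 vs 536.25 mm²).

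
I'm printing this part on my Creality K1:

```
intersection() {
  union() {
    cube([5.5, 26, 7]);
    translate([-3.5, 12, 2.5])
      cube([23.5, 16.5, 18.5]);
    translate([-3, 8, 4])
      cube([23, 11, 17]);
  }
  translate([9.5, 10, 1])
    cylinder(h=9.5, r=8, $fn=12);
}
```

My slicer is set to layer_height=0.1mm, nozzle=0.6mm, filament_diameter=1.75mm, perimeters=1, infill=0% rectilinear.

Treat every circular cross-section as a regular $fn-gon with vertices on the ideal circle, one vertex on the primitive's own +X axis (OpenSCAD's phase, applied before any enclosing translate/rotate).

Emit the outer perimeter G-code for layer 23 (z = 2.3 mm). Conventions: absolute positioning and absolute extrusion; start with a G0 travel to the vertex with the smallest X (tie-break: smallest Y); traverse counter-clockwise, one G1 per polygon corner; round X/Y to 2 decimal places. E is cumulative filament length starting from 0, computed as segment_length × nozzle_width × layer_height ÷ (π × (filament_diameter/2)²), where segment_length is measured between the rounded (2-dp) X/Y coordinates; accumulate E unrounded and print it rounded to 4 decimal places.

G0 X1.50 Y10.00 Z2.30
G1 X2.57 Y6.00 E0.1033
G1 X5.50 Y3.07 E0.2067
G1 X5.50 Y16.93 E0.5524
G1 X2.57 Y14.00 E0.6558
G1 X1.50 Y10.00 E0.7590

At z = 2.3 mm: the cube (footprint 5.5×26) is included at this height; the cube at (-3.5, 12) does not reach this height (z outside [2.5, 21]); the cube at (-3, 8) does not reach this height (z outside [4, 21]); Merging all regions: only the 5.5×26 cube is present, so the union is just that shape — 1 connected region; the r=8 cylinder at (9.5, 10) contributes a regular 12-gon of circumradius 8; Keeping only the common overlap: the r=8 cylinder at (9.5, 10) partially overlaps that combined region; clipping to the common part keeps 36.29 mm² — 1 connected region. The outline is a single polygon with 5 vertices. Extrusion per mm of travel: 0.6 × 0.1 / (π × 0.875²) = 0.024945. Accumulating E over each segment gives final E = 0.7590.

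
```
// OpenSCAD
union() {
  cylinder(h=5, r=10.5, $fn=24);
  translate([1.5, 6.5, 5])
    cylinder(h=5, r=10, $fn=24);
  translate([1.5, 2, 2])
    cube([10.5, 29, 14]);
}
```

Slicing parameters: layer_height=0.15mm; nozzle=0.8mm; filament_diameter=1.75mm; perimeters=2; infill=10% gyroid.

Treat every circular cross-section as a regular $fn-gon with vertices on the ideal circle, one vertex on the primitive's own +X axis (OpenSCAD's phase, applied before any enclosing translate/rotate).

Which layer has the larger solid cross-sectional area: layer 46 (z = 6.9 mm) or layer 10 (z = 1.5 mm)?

layer 46 (z = 6.9 mm)

Layer 46 (z = 6.9): the cylinder is not intersected at this z (z outside [0, 5]); the cylinder at (1.5, 6.5): section is a regular 24-gon, circumradius r=10 (area = (24/2)·10.000²·sin(360°/24) = 310.58 mm²); the 10.5×29 cube at (1.5, 2) contributes its full rectangle (area 304.50 mm²); Taking the union: the regions partially overlap — summed areas 615.08 mm² minus the doubly-counted overlap 120.80 mm² gives 494.29 mm² — area = 494.29 mm². So its area = 494.29 mm². Layer 10 (z = 1.5): the r=10.5 cylinder gives a regular 24-gon of circumradius 10.5 (constant along its height) (area = (24/2)·10.500²·sin(360°/24) = 342.42 mm²); the cylinder at (1.5, 6.5) is not intersected at this z (z outside [5, 10]); the cube at (1.5, 2) is absent (z outside [2, 16]); Combining (union): only the r=10.5 cylinder is present, so the union is just that shape — area = 342.42 mm². So its area = 342.42 mm². Layer 46 is larger (494.29 vs 342.42 mm²).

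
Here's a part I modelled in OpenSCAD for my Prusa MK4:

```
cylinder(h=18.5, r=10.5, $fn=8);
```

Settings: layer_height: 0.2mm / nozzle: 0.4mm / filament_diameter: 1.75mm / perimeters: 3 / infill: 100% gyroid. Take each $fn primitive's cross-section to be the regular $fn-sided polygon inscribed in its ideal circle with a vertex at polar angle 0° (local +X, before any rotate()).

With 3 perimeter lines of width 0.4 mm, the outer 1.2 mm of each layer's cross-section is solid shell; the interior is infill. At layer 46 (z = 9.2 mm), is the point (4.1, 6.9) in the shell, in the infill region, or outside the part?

infill

At z = 9.2 mm: the r=10.5 cylinder contributes a regular 8-gon of circumradius 10.5. Overall, the cross-section is a single solid region. The nearest boundary edge runs (7.42, 7.42)→(0.00, 10.50); distance from the point to it = 1.76 mm. The point is inside the cross-section and 1.76 mm from the nearest boundary — more than the 1.2 mm shell width (3 × 0.4), so it's in the infill interior.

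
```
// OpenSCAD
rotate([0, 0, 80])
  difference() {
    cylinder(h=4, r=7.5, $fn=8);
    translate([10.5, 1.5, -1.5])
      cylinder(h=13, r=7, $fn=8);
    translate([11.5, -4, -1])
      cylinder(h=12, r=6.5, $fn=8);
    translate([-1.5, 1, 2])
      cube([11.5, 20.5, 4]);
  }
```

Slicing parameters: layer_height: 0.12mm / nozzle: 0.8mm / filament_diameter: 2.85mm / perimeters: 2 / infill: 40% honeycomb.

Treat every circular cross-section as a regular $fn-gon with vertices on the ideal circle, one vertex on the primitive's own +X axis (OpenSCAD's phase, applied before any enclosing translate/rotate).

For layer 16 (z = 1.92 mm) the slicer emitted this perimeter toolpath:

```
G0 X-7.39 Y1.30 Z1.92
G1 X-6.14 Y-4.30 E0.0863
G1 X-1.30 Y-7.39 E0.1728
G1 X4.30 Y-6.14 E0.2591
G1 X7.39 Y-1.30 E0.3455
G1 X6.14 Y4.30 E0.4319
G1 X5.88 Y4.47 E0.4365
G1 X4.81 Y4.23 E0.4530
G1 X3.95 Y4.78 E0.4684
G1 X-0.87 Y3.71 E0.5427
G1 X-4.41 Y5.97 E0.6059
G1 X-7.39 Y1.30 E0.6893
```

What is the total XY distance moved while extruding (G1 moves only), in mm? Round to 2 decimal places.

Sum the Euclidean lengths of each G1 segment: total = 45.80 mm.

45.80 mm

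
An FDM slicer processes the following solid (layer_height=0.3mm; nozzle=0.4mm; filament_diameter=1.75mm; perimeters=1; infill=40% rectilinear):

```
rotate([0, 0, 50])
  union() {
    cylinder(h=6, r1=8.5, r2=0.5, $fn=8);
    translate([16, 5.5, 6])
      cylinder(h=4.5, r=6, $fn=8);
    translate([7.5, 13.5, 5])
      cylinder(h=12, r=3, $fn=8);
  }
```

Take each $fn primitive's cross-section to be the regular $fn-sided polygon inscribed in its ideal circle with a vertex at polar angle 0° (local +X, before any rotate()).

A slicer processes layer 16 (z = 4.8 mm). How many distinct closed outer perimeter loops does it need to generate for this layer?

1

At z = 4.8 mm: the cone (r1=8.5→r2=0.5) has section circumradius 2.100 here — a regular 8-gon; the cylinder at (16, 5.5) is absent (z outside [6, 10.5]); the cylinder at (7.5, 13.5) is not intersected at this z (z outside [5, 17]); Combining (union): only the cone is present, so the union is just that shape — 1 connected region; (rotated 50° about Z; rotation is an isometry so areas/perimeters/island counts are preserved). The result has 1 disconnected region.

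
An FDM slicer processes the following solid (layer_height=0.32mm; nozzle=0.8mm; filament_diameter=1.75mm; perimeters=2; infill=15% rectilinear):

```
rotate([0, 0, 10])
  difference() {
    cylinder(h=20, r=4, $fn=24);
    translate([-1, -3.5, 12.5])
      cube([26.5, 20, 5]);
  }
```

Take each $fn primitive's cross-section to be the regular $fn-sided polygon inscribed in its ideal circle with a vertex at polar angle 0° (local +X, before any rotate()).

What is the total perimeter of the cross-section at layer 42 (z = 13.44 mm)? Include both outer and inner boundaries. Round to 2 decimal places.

23.80 mm

At z = 13.44 mm: the r=4 cylinder contributes a regular 24-gon of circumradius 4 (perimeter = 2·24·4.000·sin(180°/24) = 25.06 mm); the cube at (-1, -3.5) (footprint 26.5×20) is included at this height (perimeter 93.00 mm); Subtracting the remaining from the first: starting from the r=4 cylinder, the 26.5×20 cube at (-1, -3.5) partially overlaps it — only the 31.67 mm² overlap (of its 530.00 mm²) is removed, clipping the outline — boundary = 23.80 mm; (whole slice rotated 10° about Z — lengths, areas and connectivity unchanged). Overall, the cross-section is a single solid region. Total boundary length (outer) = 23.80 mm.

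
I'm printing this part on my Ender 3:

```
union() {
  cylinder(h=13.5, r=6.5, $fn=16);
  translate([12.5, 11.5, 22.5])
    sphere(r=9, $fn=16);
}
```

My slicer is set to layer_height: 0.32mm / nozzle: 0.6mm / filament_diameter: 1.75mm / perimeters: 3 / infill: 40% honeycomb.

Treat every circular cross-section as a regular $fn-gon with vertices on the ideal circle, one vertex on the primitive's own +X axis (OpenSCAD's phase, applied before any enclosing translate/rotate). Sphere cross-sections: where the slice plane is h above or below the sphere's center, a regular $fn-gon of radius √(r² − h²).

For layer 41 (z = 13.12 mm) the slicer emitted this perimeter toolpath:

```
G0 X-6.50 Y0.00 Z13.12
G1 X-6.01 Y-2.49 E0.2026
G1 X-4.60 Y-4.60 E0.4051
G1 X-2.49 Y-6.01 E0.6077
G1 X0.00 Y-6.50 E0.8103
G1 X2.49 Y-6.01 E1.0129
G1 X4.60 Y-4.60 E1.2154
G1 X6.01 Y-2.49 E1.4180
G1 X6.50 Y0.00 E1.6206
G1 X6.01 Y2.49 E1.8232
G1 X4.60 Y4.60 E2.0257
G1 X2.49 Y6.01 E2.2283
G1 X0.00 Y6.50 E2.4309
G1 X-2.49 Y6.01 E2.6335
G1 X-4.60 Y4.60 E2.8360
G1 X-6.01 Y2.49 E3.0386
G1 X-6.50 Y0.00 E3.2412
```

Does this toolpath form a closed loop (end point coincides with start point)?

yes

Start point (G0): (-6.50, 0.00). End point (last G1): the path returns to the start — closed.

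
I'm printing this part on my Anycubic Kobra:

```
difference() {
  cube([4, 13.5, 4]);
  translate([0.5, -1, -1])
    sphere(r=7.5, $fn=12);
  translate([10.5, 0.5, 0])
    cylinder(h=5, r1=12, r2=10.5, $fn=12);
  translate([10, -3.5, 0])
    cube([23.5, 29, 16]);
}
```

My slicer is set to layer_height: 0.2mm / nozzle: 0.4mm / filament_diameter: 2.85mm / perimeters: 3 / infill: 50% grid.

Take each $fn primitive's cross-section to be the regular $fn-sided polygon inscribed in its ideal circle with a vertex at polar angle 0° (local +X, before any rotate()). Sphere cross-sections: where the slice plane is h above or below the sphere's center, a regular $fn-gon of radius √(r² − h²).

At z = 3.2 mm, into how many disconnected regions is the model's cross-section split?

1

At z = 3.2 mm: the cube is present — its section is the full 4×13.5 rectangle; the r=7.5 sphere at (0.5, -1) slices to a regular 12-gon of circumradius 6.214 (√(r²−h²) with h=4.2 from center); the cone at (10.5, 0.5): at t=0.640 of its height the radius interpolates to r₁+(r₂−r₁)t = 11.040, giving a regular 12-gon of that circumradius; the cube at (10, -3.5) is present — its section is the full 23.5×29 rectangle; After the difference (first − rest): starting from the 4×13.5 cube, the r=7.5 sphere at (0.5, -1) partially overlaps it — only the 19.12 mm² overlap (of its 115.83 mm²) is removed, clipping the outline; the cone at (10.5, 0.5) partially overlaps it — only the 8.93 mm² overlap (of its 365.64 mm²) is removed, clipping the outline; the 23.5×29 cube at (10, -3.5) misses the remaining region (no effect) — 1 connected region. The result has 1 disconnected region.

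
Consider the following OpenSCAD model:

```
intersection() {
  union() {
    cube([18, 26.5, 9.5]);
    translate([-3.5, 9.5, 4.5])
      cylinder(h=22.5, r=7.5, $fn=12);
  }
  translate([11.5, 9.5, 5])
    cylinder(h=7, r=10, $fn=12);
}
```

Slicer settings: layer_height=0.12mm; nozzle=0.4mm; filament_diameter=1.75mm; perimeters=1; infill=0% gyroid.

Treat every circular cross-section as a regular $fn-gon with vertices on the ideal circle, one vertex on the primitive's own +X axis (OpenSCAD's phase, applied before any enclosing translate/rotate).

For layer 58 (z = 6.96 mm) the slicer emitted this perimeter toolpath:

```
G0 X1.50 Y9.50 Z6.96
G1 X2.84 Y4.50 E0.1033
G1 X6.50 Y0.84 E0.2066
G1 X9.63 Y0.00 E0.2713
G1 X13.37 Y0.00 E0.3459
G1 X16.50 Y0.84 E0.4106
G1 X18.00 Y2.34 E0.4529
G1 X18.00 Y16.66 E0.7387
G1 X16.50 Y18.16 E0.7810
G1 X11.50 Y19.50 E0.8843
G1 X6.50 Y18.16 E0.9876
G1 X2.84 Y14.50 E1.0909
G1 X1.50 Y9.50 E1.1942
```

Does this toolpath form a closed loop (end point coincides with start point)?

yes

Start point (G0): (1.50, 9.50). End point (last G1): the path returns to the start — closed.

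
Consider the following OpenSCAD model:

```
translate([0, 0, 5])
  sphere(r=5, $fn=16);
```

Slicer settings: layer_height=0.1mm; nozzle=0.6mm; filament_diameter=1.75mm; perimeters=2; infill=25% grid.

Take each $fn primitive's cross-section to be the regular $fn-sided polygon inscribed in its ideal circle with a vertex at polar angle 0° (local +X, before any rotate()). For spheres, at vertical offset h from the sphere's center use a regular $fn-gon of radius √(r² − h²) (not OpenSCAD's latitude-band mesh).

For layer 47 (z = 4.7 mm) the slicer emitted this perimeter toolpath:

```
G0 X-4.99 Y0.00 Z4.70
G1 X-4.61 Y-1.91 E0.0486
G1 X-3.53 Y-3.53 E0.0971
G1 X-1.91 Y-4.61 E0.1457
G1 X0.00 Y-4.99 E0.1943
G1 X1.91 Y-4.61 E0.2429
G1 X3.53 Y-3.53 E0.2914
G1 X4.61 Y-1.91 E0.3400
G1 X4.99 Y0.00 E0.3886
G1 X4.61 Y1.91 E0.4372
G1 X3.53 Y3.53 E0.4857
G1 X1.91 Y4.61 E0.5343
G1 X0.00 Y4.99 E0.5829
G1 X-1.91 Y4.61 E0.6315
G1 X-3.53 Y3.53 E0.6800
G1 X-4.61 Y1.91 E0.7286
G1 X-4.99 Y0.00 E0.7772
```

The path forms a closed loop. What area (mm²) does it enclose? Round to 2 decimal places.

Apply the shoelace formula to the sequence of (X, Y) vertices; enclosed area = 76.25 mm².

76.25 mm²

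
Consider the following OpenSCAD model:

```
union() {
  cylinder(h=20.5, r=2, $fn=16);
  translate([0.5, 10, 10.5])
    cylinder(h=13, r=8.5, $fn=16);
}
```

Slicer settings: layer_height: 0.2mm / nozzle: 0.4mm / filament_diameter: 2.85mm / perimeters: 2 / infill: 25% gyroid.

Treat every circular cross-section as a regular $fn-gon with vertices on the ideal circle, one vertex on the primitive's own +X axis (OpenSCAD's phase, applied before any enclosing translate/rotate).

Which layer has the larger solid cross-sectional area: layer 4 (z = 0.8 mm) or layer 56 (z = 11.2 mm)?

Layer 4 (z = 0.8): the cylinder: section is a regular 16-gon, circumradius r=2 (area = (16/2)·2.000²·sin(360°/16) = 12.25 mm²); the cylinder at (0.5, 10) is not intersected at this z (z outside [10.5, 23.5]); Merging all regions: only the r=2 cylinder is present, so the union is just that shape — area = 12.25 mm². So its area = 12.25 mm². Layer 56 (z = 11.2): the r=2 cylinder contributes a regular 16-gon of circumradius 2 (area = (16/2)·2.000²·sin(360°/16) = 12.25 mm²); the cylinder at (0.5, 10): section is a regular 16-gon, circumradius r=8.5 (area = (16/2)·8.500²·sin(360°/16) = 221.19 mm²); Merging all regions: the regions partially overlap — summed areas 233.44 mm² minus the doubly-counted overlap 0.54 mm² gives 232.90 mm² — area = 232.90 mm². So its area = 232.90 mm². Layer 56 is larger (232.90 vs 12.25 mm²).

layer 56 (z = 11.2 mm)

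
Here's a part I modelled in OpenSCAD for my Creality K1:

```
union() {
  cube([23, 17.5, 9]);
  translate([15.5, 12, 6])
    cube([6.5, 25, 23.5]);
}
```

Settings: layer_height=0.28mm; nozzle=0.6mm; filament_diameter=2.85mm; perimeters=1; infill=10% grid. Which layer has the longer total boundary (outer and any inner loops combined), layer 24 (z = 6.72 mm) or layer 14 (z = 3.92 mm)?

Layer 24 (z = 6.72): the cube (footprint 23×17.5) is included at this height (perimeter 81.00 mm); the 6.5×25 cube at (15.5, 12) contributes its full rectangle (perimeter 63.00 mm); Combining (union): the regions partially overlap (shared area 35.75 mm²), so the edge portions inside another operand are dropped and the merged outline is re-measured after clipping — boundary = 120.00 mm. So its perimeter = 120.00 mm. Layer 14 (z = 3.92): the 23×17.5 cube contributes its full rectangle (perimeter 81.00 mm); the cube at (15.5, 12) is absent (z outside [6, 29.5]); Combining (union): only the 23×17.5 cube is present, so the union is just that shape — boundary = 81.00 mm. So its perimeter = 81.00 mm. Layer 24 is larger (120.00 vs 81.00 mm).

layer 24 (z = 6.72 mm)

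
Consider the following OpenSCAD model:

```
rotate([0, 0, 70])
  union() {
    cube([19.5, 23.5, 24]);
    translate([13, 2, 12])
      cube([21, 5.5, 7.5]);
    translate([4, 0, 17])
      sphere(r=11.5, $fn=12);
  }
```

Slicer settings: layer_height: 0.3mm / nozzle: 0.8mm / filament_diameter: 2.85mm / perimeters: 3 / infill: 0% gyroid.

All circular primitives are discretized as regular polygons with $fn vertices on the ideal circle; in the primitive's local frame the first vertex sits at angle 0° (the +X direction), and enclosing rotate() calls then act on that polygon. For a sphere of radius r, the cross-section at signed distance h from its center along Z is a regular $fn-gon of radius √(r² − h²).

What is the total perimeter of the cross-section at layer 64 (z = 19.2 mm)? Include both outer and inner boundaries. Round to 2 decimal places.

At z = 19.2 mm: the cube (footprint 19.5×23.5) is included at this height (perimeter 86.00 mm); the cube at (13, 2) (footprint 21×5.5) is included at this height (perimeter 53.00 mm); the sphere at (4, 0): section is a regular 12-gon, circumradius = √(r²−h²) = √(11.5²−2.2²) = 11.288 (perimeter = 2·12·11.288·sin(180°/12) = 70.11 mm); Combining (union): the regions partially overlap (shared area 174.31 mm²), so the edge portions inside another operand are dropped and the merged outline is re-measured after clipping — boundary = 137.94 mm; (rotated 70° about Z; rotation is an isometry so areas/perimeters/island counts are preserved). Overall, the cross-section is a single solid region. Total boundary length (outer) = 137.94 mm.

137.94 mm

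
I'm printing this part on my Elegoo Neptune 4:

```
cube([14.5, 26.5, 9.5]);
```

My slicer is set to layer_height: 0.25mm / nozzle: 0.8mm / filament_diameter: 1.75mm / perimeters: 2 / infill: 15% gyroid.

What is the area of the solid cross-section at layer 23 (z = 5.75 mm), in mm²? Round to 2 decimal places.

384.25 mm²

At z = 5.75 mm: the cube is present — its section is the full 14.5×26.5 rectangle (area 384.25 mm²). Overall, the cross-section is a single solid region. Net area = 384.25 mm².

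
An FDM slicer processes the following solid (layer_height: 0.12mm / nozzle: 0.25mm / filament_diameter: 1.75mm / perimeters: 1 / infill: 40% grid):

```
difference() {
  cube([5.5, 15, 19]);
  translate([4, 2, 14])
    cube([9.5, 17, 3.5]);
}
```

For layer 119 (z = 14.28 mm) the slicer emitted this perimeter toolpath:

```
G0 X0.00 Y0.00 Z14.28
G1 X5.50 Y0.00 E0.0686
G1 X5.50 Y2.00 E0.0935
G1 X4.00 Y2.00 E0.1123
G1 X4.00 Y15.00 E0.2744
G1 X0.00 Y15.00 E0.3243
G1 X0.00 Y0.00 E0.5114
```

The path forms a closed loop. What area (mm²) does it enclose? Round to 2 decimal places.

63.00 mm²

Apply the shoelace formula to the sequence of (X, Y) vertices; enclosed area = 63.00 mm².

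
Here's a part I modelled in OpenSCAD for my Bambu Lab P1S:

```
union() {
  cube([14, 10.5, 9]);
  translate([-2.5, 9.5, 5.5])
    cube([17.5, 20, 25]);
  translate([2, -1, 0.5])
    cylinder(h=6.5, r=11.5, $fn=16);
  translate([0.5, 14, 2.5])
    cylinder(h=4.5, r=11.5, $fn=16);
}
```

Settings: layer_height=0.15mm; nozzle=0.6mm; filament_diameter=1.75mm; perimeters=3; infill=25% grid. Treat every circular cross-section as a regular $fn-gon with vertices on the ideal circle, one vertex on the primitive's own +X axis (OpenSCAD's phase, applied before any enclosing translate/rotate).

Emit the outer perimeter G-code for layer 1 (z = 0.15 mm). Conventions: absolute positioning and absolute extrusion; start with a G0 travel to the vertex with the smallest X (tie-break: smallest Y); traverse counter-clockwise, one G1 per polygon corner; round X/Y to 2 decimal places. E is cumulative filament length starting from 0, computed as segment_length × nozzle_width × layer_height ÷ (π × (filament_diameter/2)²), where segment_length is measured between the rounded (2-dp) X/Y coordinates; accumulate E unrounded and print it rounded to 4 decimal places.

G0 X0.00 Y0.00 Z0.15
G1 X14.00 Y0.00 E0.5238
G1 X14.00 Y10.50 E0.9167
G1 X0.00 Y10.50 E1.4406
G1 X0.00 Y0.00 E1.8335

At z = 0.15 mm: the cube is present — its section is the full 14×10.5 rectangle; the cube at (-2.5, 9.5) is absent (z outside [5.5, 30.5]); the cylinder at (2, -1) does not reach this height (z outside [0.5, 7]); the cylinder at (0.5, 14) is absent (z outside [2.5, 7]); Merging all regions: only the 14×10.5 cube is present, so the union is just that shape — 1 connected region. The outline is a single polygon with 4 vertices. Extrusion per mm of travel: 0.6 × 0.15 / (π × 0.875²) = 0.037418. Accumulating E over each segment gives final E = 1.8335.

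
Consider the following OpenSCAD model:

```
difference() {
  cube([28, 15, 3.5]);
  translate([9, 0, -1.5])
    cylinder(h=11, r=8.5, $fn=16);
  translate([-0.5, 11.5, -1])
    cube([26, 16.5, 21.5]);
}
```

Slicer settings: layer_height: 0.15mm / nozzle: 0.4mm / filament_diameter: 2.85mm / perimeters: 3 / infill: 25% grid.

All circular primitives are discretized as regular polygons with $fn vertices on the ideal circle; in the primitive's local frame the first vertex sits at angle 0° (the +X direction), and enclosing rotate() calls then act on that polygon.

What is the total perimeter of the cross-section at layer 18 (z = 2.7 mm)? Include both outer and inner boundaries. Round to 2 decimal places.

95.53 mm

At z = 2.7 mm: the 28×15 cube contributes its full rectangle (perimeter 86.00 mm); the r=8.5 cylinder at (9, 0) gives a regular 16-gon of circumradius 8.5 (constant along its height) (perimeter = 2·16·8.500·sin(180°/16) = 53.06 mm); the cube at (-0.5, 11.5) (footprint 26×16.5) is included at this height (perimeter 85.00 mm); After the difference (first − rest): starting from the 28×15 cube, the r=8.5 cylinder at (9, 0) partially overlaps it — only the 110.60 mm² overlap (of its 221.19 mm²) is removed, clipping the outline; the 26×16.5 cube at (-0.5, 11.5) partially overlaps it — only the 89.25 mm² overlap (of its 429.00 mm²) is removed, clipping the outline — boundary = 95.53 mm. Overall, the cross-section is a single solid region. Total boundary length (outer) = 95.53 mm.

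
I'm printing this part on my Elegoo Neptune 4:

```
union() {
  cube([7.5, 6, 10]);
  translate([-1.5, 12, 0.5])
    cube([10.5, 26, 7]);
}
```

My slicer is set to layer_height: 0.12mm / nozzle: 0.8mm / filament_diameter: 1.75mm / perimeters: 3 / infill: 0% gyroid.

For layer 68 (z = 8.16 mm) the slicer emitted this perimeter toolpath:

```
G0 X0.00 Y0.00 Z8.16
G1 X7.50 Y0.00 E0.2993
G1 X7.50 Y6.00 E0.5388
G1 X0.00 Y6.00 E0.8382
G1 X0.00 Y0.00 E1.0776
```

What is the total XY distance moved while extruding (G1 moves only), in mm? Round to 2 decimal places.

27.00 mm

Sum the Euclidean lengths of each G1 segment: total = 27.00 mm.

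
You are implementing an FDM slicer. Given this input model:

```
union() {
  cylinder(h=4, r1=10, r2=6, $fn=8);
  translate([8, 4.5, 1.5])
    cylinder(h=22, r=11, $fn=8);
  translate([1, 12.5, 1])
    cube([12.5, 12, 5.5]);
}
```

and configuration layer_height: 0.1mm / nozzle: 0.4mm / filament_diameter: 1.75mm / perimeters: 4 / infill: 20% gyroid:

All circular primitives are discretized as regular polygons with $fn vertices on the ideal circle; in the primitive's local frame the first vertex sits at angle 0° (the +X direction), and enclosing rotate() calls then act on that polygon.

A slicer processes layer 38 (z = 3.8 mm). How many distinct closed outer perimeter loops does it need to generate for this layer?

1

At z = 3.8 mm: the cone: at t=0.950 of its height the radius interpolates to r₁+(r₂−r₁)t = 6.200, giving a regular 8-gon of that circumradius; the r=11 cylinder at (8, 4.5) contributes a regular 8-gon of circumradius 11; the cube at (1, 12.5) is present — its section is the full 12.5×12 rectangle; Taking the union: the regions partially overlap (shared area 83.97 mm²), so overlapping operands fuse into one piece — 1 connected region. The result has 1 disconnected region.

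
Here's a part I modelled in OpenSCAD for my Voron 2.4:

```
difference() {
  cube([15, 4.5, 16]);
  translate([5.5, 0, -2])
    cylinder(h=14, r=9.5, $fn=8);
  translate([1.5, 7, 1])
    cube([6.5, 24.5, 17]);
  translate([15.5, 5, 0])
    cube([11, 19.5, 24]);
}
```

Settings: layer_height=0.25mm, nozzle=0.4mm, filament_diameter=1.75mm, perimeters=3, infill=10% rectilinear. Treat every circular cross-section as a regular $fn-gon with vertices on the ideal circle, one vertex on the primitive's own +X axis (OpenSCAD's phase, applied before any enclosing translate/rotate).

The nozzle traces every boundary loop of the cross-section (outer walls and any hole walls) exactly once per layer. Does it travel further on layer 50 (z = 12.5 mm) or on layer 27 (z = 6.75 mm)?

Layer 50 (z = 12.5): the cube (footprint 15×4.5) is included at this height (perimeter 39.00 mm); the cylinder at (5.5, 0) does not reach this height (z outside [-2, 12]); the cube at (1.5, 7) is present — its section is the full 6.5×24.5 rectangle (perimeter 62.00 mm); the 11×19.5 cube at (15.5, 5) contributes its full rectangle (perimeter 61.00 mm); Subtracting the remaining from the first: starting from the 15×4.5 cube, the 6.5×24.5 cube at (1.5, 7) misses the remaining region (no effect); the 11×19.5 cube at (15.5, 5) misses the remaining region (no effect) — boundary = 39.00 mm. So its perimeter = 39.00 mm. Layer 27 (z = 6.75): the cube (footprint 15×4.5) is included at this height (perimeter 39.00 mm); the r=9.5 cylinder at (5.5, 0) contributes a regular 8-gon of circumradius 9.5 (perimeter = 2·8·9.500·sin(180°/8) = 58.17 mm); the 6.5×24.5 cube at (1.5, 7) contributes its full rectangle (perimeter 62.00 mm); the cube at (15.5, 5) is present — its section is the full 11×19.5 rectangle (perimeter 61.00 mm); Taking the first minus the rest: starting from the 15×4.5 cube, the r=9.5 cylinder at (5.5, 0) partially overlaps it — only the 63.31 mm² overlap (of its 255.27 mm²) is removed, clipping the outline; the 6.5×24.5 cube at (1.5, 7) misses the remaining region (no effect); the 11×19.5 cube at (15.5, 5) misses the remaining region (no effect) — boundary = 11.23 mm. So its perimeter = 11.23 mm. Layer 50 is larger (39.00 vs 11.23 mm).

layer 50 (z = 12.5 mm)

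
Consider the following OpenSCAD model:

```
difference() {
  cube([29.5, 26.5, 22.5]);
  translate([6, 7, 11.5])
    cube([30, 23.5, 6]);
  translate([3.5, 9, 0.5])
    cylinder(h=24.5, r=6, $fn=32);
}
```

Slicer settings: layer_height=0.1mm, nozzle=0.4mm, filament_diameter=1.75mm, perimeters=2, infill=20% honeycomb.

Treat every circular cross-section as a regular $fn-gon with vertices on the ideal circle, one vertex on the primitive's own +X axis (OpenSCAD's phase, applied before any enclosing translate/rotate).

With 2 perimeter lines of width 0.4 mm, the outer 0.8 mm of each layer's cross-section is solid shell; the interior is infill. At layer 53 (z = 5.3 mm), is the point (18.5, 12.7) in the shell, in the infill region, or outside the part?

infill

At z = 5.3 mm: the 29.5×26.5 cube contributes its full rectangle; the cube at (6, 7) is not intersected at this z (z outside [11.5, 17.5]); the cylinder at (3.5, 9): section is a regular 32-gon, circumradius r=6; Taking the first minus the rest: starting from the 29.5×26.5 cube, the r=6 cylinder at (3.5, 9) partially overlaps it — only the 95.52 mm² overlap (of its 112.37 mm²) is removed, clipping the outline — 1 connected region. Overall, the cross-section is a single solid region. The nearest boundary edge runs (9.50, 9.00)→(9.38, 10.17); distance from the point to it = 9.46 mm. The point is inside the cross-section and 9.46 mm from the nearest boundary — more than the 0.8 mm shell width (2 × 0.4), so it's in the infill interior.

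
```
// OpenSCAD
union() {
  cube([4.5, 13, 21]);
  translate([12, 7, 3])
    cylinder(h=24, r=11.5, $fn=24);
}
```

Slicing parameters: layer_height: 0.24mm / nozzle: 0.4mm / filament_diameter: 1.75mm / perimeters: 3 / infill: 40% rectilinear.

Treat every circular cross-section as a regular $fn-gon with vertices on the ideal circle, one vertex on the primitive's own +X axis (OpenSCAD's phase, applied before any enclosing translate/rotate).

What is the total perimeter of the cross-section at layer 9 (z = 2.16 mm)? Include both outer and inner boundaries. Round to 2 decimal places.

At z = 2.16 mm: the 4.5×13 cube contributes its full rectangle (perimeter 35.00 mm); the cylinder at (12, 7) is not intersected at this z (z outside [3, 27]); Taking the union: only the 4.5×13 cube is present, so the union is just that shape — boundary = 35.00 mm. Overall, the cross-section is a single solid region. Total boundary length (outer) = 35.00 mm.

35.00 mm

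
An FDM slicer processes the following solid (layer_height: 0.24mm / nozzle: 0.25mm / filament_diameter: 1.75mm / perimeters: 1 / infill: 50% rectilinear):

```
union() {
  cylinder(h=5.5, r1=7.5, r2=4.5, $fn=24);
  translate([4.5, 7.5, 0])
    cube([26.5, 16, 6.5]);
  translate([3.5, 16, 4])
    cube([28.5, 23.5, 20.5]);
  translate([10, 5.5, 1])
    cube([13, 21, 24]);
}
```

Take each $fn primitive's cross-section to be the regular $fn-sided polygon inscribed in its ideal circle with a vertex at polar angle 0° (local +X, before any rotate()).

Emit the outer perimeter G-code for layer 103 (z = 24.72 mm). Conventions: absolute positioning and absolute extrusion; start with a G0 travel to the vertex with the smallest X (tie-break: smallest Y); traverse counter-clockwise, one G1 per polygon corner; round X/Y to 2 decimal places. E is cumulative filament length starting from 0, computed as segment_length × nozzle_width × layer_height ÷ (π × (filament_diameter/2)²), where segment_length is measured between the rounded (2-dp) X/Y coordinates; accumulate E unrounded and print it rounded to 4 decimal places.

At z = 24.72 mm: the cone is not intersected at this z (z outside [0, 5.5]); the cube at (4.5, 7.5) is absent (z outside [0, 6.5]); the cube at (3.5, 16) is absent (z outside [4, 24.5]); the cube at (10, 5.5) is present — its section is the full 13×21 rectangle; Taking the union: only the 13×21 cube at (10, 5.5) is present, so the union is just that shape — 1 connected region. The outline is a single polygon with 4 vertices. Extrusion per mm of travel: 0.25 × 0.24 / (π × 0.875²) = 0.024945. Accumulating E over each segment gives final E = 1.6963.

G0 X10.00 Y5.50 Z24.72
G1 X23.00 Y5.50 E0.3243
G1 X23.00 Y26.50 E0.8481
G1 X10.00 Y26.50 E1.1724
G1 X10.00 Y5.50 E1.6963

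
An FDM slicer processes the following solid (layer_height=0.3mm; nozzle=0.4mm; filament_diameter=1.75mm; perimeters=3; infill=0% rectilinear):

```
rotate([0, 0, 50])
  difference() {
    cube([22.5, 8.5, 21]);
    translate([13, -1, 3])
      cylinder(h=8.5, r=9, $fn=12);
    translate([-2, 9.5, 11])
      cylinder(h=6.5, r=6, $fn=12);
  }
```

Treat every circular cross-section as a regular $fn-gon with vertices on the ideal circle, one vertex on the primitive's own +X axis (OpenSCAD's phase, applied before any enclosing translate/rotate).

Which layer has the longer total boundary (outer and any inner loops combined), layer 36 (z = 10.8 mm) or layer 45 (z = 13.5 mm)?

Layer 36 (z = 10.8): the cube (footprint 22.5×8.5) is included at this height (perimeter 62.00 mm); the cylinder at (13, -1): section is a regular 12-gon, circumradius r=9 (perimeter = 2·12·9.000·sin(180°/12) = 55.90 mm); the cylinder at (-2, 9.5) is not intersected at this z (z outside [11, 17.5]); After the difference (first − rest): starting from the 22.5×8.5 cube, the r=9 cylinder at (13, -1) partially overlaps it — only the 103.77 mm² overlap (of its 243.00 mm²) is removed, clipping the outline — boundary = 70.42 mm; (whole slice rotated 50° about Z — lengths, areas and connectivity unchanged). So its perimeter = 70.42 mm. Layer 45 (z = 13.5): the cube is present — its section is the full 22.5×8.5 rectangle (perimeter 62.00 mm); the cylinder at (13, -1) is not intersected at this z (z outside [3, 11.5]); the r=6 cylinder at (-2, 9.5) contributes a regular 12-gon of circumradius 6 (perimeter = 2·12·6.000·sin(180°/12) = 37.27 mm); Subtracting the remaining from the first: starting from the 22.5×8.5 cube, the r=6 cylinder at (-2, 9.5) partially overlaps it — only the 11.67 mm² overlap (of its 108.00 mm²) is removed, clipping the outline — boundary = 60.02 mm; (whole slice rotated 50° about Z — lengths, areas and connectivity unchanged). So its perimeter = 60.02 mm. Layer 36 is larger (70.42 vs 60.02 mm).

layer 36 (z = 10.8 mm)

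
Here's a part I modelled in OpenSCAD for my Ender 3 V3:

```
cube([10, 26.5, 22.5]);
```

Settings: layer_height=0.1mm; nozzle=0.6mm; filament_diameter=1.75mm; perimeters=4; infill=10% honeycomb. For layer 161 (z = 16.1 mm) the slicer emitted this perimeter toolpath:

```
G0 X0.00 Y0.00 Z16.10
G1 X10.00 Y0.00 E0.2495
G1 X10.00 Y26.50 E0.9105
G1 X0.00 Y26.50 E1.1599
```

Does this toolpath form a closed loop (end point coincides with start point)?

no

Start point (G0): (0.00, 0.00). End point (last G1): the path does not return to the start — open.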